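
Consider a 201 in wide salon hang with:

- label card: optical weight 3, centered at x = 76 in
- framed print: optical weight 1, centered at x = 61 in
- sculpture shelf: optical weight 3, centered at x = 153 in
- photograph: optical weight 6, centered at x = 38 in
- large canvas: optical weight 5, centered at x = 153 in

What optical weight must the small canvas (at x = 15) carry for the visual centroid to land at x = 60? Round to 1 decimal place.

w ≈ 14.7

Existing Σw = 18 (3 + 1 + 3 + 6 + 5); existing moment 3·76 + 1·61 + 3·153 + 6·38 + 5·153 = 1741.
Set Σw·x/Σw = 60: (1741 + 15w) = 60·(18 + w).
So w = (60·18 − 1741)/(15 − 60) = -661/-45 ≈ 14.69.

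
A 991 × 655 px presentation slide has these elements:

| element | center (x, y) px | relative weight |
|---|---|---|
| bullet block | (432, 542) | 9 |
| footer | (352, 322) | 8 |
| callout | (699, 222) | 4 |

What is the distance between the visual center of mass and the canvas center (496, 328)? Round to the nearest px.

≈ 82 px

Σw = 9 + 8 + 4 = 21.
Σw·x = 9·432 + 8·352 + 4·699 = 9500, so x̄ = 9500/21 ≈ 452.38.
Σw·y = 9·542 + 8·322 + 4·222 = 8342, so ȳ = 8342/21 ≈ 397.24.
From (496, 328): dx = -43.62, dy = 69.24, so the distance is √(dx²+dy²) ≈ 81.83.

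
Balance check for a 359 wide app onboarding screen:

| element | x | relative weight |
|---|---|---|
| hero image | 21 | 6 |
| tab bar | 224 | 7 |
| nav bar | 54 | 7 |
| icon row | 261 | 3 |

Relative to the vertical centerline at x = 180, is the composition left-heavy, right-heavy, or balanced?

left-heavy

Total weight = 6 + 7 + 7 + 3 = 23.
x-moment: 6·21 + 7·224 + 7·54 + 3·261 = 2855; centroid 2855/23 ≈ 124.13.
124.1 vs midline 180 → left-heavy.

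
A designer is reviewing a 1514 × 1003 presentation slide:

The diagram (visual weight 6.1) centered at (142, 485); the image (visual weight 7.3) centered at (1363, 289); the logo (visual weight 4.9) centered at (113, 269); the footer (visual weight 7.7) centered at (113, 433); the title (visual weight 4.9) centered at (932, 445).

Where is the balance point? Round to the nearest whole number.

(544, 385)

Total weight = 6.1 + 7.3 + 4.9 + 7.7 + 4.9 = 30.9.
Σw·x = 6.1·142 + 7.3·1363 + 4.9·113 + 7.7·113 + 4.9·932 = 16806.7, so x̄ = 16806.7/30.9 ≈ 543.91.
Σw·y = 6.1·485 + 7.3·289 + 4.9·269 + 7.7·433 + 4.9·445 = 11900.9, so ȳ = 11900.9/30.9 ≈ 385.14.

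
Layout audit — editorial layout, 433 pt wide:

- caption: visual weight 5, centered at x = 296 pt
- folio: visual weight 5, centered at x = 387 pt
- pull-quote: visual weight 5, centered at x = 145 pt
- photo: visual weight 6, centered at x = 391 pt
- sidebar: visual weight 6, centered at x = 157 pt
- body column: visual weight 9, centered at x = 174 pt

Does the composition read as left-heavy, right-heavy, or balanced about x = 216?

Weights sum to 5 + 5 + 5 + 6 + 6 + 9 = 36.
x: (5·296 + 5·387 + 5·145 + 6·391 + 6·157 + 9·174) / 36 = 8994 / 36 ≈ 249.83
249.8 vs midline 216 → right-heavy.

right-heavy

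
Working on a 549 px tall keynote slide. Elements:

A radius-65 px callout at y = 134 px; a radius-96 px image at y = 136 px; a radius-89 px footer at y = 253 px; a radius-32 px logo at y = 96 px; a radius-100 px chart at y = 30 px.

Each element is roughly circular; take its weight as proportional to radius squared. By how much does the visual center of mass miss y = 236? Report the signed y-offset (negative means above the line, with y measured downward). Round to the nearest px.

Weights ∝ r²: callout 65² = 4225, image 96² = 9216, footer 89² = 7921, logo 32² = 1024, chart 100² = 10000; Σw = 32386.
y-moment: 4225·134 + 9216·136 + 7921·253 + 1024·96 + 10000·30 = 4221843; centroid 4221843/32386 ≈ 130.36.
Against y = 236, that's 130.36 − 236 = -105.64.

≈ -106 px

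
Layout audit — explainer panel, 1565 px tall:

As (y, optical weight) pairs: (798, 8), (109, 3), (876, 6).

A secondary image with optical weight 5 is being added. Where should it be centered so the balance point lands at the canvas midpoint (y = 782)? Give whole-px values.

New total weight: (8 + 3 + 6) + 5 = 22.
y: need Σw·y = 22·782 = 17204. Existing = 8·798 + 3·109 + 6·876 = 11967. Remainder 5237 / 5 ≈ 1047.40.

y ≈ 1047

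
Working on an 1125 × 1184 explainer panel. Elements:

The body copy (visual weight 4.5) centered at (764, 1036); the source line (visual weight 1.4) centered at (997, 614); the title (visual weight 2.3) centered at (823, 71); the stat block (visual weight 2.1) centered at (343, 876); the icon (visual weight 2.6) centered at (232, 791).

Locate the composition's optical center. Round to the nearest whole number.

Total weight = 4.5 + 1.4 + 2.3 + 2.1 + 2.6 = 12.9.
Σw·x = 4.5·764 + 1.4·997 + 2.3·823 + 2.1·343 + 2.6·232 = 8050.2, so x̄ = 8050.2/12.9 ≈ 624.05.
Σw·y = 4.5·1036 + 1.4·614 + 2.3·71 + 2.1·876 + 2.6·791 = 9581.1, so ȳ = 9581.1/12.9 ≈ 742.72.

(624, 743)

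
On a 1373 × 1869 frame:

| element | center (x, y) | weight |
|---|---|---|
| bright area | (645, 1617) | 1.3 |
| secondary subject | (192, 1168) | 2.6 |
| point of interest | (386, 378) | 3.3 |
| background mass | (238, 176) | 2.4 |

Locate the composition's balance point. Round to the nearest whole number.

(332, 709)

Σw = 1.3 + 2.6 + 3.3 + 2.4 = 9.6.
x: (1.3·645 + 2.6·192 + 3.3·386 + 2.4·238) / 9.6 = 3182.7 / 9.6 ≈ 331.53
y: (1.3·1617 + 2.6·1168 + 3.3·378 + 2.4·176) / 9.6 = 6808.7 / 9.6 ≈ 709.24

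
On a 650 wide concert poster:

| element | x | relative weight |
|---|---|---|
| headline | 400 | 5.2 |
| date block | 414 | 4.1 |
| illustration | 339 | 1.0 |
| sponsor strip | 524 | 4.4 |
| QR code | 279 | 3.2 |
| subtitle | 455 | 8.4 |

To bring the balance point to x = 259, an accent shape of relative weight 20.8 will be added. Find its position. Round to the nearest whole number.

With the accent shape, Σw becomes 5.2 + 4.1 + 1.0 + 4.4 + 3.2 + 8.4 + 20.8 = 47.1.
x: target moment 47.1×259 = 12198.9; current 5.2·400 + 4.1·414 + 1.0·339 + 4.4·524 + 3.2·279 + 8.4·455 = 11136.8; the accent shape supplies 1062.1, so x = 1062.1/20.8 ≈ 51.06.

x ≈ 51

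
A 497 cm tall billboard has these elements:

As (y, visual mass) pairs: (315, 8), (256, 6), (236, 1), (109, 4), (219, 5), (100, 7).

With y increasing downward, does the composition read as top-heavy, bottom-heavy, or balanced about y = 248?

top-heavy

Weights sum to 8 + 6 + 1 + 4 + 5 + 7 = 31.
y-moment: 8·315 + 6·256 + 1·236 + 4·109 + 5·219 + 7·100 = 6523; centroid 6523/31 ≈ 210.42.
Since 210.4 is above (smaller y than) 248, the composition reads top-heavy.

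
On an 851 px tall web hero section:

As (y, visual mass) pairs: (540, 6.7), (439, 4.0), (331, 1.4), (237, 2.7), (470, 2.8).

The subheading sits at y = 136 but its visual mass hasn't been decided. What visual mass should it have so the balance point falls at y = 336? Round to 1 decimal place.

Fixed elements: Σw = 6.7 + 4.0 + 1.4 + 2.7 + 2.8 = 17.6, Σw·y = 6.7·540 + 4.0·439 + 1.4·331 + 2.7·237 + 2.8·470 = 7793.3.
For the centroid to hit 336: (7793.3 + w·136) / (17.6 + w) = 336.
Rearranging, w·(136 − 336) = 336·17.6 − 7793.3 = -1879.7, so w ≈ -1879.7/-200 = 9.40.

w ≈ 9.4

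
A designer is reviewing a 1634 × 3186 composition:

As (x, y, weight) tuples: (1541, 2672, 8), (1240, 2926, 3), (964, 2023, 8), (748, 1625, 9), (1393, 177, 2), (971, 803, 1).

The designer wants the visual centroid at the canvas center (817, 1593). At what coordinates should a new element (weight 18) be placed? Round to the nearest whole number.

With the new element, Σw becomes 8 + 3 + 8 + 9 + 2 + 1 + 18 = 49.
x: need Σw·x = 49·817 = 40033. Existing = 8·1541 + 3·1240 + 8·964 + 9·748 + 2·1393 + 1·971 = 34249. Remainder 5784 / 18 ≈ 321.33.
y: need Σw·y = 49·1593 = 78057. Existing = 8·2672 + 3·2926 + 8·2023 + 9·1625 + 2·177 + 1·803 = 62120. Remainder 15937 / 18 ≈ 885.39.

(321, 885)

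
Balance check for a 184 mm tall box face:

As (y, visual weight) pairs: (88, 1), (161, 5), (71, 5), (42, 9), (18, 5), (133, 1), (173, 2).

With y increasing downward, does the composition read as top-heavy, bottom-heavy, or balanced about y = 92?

Σw = 1 + 5 + 5 + 9 + 5 + 1 + 2 = 28.
Σw·y = 1·88 + 5·161 + 5·71 + 9·42 + 5·18 + 1·133 + 2·173 = 2195, so ȳ = 2195/28 ≈ 78.39.
78.4 lies above (smaller y than) the midline 92, so the layout is top-heavy.

top-heavy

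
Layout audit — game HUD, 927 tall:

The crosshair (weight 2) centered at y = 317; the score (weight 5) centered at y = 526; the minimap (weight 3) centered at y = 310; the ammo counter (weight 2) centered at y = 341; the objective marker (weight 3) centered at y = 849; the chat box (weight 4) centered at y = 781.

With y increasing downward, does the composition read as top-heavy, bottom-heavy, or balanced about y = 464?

Weights sum to 2 + 5 + 3 + 2 + 3 + 4 = 19.
y: moment 10547 / weight 19 ≈ 555.11
Since 555.1 is below (larger y than) 464, the composition reads bottom-heavy.

bottom-heavy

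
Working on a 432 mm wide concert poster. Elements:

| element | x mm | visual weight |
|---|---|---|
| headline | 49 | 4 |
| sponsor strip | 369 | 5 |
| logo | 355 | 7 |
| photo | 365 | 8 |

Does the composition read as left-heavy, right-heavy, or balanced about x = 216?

right-heavy

Total weight = 4 + 5 + 7 + 8 = 24.
Σw·x = 4·49 + 5·369 + 7·355 + 8·365 = 7446, so x̄ = 7446/24 ≈ 310.25.
310.2 lies right of the midline 216, so the layout is right-heavy.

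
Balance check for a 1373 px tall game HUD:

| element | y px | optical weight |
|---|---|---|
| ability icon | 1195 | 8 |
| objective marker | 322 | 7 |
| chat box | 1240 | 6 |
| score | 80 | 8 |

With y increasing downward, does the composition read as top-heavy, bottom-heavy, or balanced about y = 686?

Σw = 8 + 7 + 6 + 8 = 29.
y-moment: 8·1195 + 7·322 + 6·1240 + 8·80 = 19894; centroid 19894/29 ≈ 686.00.
That equals the midline 686 — balanced.

balanced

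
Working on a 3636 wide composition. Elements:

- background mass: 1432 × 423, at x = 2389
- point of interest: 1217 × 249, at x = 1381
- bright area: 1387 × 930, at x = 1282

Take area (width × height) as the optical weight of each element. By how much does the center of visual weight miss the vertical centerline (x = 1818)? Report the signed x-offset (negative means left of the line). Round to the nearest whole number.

≈ -217

Taking area as weight: background mass 1432·423 = 605736, point of interest 1217·249 = 303033, bright area 1387·930 = 1289910. Sum 2198679.
x-moment: 605736·2389 + 303033·1381 + 1289910·1282 = 3519256497; centroid 3519256497/2198679 ≈ 1600.62.
Difference: 1600.62 − 1818 ≈ -217.38.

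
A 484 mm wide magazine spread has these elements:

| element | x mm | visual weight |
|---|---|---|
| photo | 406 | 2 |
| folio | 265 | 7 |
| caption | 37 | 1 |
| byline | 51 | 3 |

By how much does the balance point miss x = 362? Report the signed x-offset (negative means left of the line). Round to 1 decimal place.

Weights sum to 2 + 7 + 1 + 3 = 13.
Σw·x = 2·406 + 7·265 + 1·37 + 3·51 = 2857, so x̄ = 2857/13 ≈ 219.77.
Difference: 219.77 − 362 ≈ -142.23.

≈ -142.2 mm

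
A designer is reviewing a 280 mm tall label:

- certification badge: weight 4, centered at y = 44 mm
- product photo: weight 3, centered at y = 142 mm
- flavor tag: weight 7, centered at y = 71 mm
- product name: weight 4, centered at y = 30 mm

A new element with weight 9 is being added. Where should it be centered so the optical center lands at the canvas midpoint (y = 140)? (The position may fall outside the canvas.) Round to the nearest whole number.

y ≈ 285

New total weight: (4 + 3 + 7 + 4) + 9 = 27.
y: target moment 27×140 = 3780; current 4·44 + 3·142 + 7·71 + 4·30 = 1219; the new element supplies 2561, so y = 2561/9 ≈ 284.56.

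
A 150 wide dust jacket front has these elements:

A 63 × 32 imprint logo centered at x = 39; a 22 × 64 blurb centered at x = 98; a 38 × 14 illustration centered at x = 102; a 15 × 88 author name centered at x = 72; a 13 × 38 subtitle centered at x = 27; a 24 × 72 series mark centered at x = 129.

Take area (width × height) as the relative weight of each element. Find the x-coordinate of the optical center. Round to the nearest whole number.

Taking area as weight: imprint logo 63·32 = 2016, blurb 22·64 = 1408, illustration 38·14 = 532, author name 15·88 = 1320, subtitle 13·38 = 494, series mark 24·72 = 1728. Sum 7498.
Σw·x = 602162; x̄ = 602162/7498 ≈ 80.31.

x ≈ 80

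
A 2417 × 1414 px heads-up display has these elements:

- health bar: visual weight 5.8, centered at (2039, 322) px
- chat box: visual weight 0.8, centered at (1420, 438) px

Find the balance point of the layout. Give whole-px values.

Weights sum to 5.8 + 0.8 = 6.6.
Σw·x = 5.8·2039 + 0.8·1420 = 12962.2, so x̄ = 12962.2/6.6 ≈ 1963.97.
Σw·y = 5.8·322 + 0.8·438 = 2218.0, so ȳ = 2218.0/6.6 ≈ 336.06.

(1964, 336)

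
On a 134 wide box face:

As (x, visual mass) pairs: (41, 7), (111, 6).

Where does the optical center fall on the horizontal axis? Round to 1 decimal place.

Total weight = 7 + 6 = 13.
x-moment: 7·41 + 6·111 = 953; centroid 953/13 ≈ 73.31.

x ≈ 73.3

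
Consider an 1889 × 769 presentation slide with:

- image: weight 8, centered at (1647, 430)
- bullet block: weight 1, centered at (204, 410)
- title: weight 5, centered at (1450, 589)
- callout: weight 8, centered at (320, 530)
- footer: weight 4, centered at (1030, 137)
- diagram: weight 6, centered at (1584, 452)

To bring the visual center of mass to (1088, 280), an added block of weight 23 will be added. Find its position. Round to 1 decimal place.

(1001.1, 48.0)

After adding the added block, total weight = 8 + 1 + 5 + 8 + 4 + 6 + 23 = 55.
x: need Σw·x = 55·1088 = 59840. Existing = 8·1647 + 1·204 + 5·1450 + 8·320 + 4·1030 + 6·1584 = 36814. Remainder 23026 / 23 ≈ 1001.13.
y: need Σw·y = 55·280 = 15400. Existing = 8·430 + 1·410 + 5·589 + 8·530 + 4·137 + 6·452 = 14295. Remainder 1105 / 23 ≈ 48.04.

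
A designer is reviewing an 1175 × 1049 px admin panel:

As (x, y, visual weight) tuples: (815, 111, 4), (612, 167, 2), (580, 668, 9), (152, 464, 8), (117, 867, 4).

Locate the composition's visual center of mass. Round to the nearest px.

(422, 517)

Total weight = 4 + 2 + 9 + 8 + 4 = 27.
Σw·x = 4·815 + 2·612 + 9·580 + 8·152 + 4·117 = 11388, so x̄ = 11388/27 ≈ 421.78.
Σw·y = 4·111 + 2·167 + 9·668 + 8·464 + 4·867 = 13970, so ȳ = 13970/27 ≈ 517.41.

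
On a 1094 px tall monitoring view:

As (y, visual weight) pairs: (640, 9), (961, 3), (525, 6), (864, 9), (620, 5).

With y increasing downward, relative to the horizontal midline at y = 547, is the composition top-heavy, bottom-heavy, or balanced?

bottom-heavy

Total weight = 9 + 3 + 6 + 9 + 5 = 32.
y: (9·640 + 3·961 + 6·525 + 9·864 + 5·620) / 32 = 22669 / 32 ≈ 708.41
708.4 vs midline 547 → bottom-heavy.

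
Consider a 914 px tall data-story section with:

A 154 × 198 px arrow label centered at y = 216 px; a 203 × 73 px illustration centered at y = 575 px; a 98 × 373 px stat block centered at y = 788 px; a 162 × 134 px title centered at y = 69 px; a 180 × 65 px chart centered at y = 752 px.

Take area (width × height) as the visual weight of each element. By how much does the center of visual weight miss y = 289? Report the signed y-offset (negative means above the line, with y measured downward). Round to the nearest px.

Areas: arrow label 154·198 = 30492, illustration 203·73 = 14819, stat block 98·373 = 36554, title 162·134 = 21708, chart 180·65 = 11700. Total weight = 115273.
y: (30492·216 + 14819·575 + 36554·788 + 21708·69 + 11700·752) / 115273 = 54208001 / 115273 ≈ 470.26
Against y = 289, that's 470.26 − 289 = 181.26.

≈ 181 px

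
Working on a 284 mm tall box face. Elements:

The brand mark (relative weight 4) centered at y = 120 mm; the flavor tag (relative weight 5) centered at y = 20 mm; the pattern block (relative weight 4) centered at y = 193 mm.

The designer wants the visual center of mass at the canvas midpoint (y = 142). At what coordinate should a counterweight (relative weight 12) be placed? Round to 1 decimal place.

New total weight: (4 + 5 + 4) + 12 = 25.
Along y: (1352 + 12·y) / 25 = 142 (existing moment 4·120 + 5·20 + 4·193 = 1352) ⇒ y = (3550 − 1352) / 12 ≈ 183.17.

y ≈ 183.2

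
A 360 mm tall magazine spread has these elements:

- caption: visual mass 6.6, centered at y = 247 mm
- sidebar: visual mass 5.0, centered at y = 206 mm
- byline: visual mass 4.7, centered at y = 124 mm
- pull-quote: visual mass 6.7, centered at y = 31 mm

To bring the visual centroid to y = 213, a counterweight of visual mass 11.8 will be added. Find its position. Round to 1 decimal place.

y ≈ 335.7

With the counterweight, Σw becomes 6.6 + 5.0 + 4.7 + 6.7 + 11.8 = 34.8.
y: target moment 34.8×213 = 7412.4; current 6.6·247 + 5.0·206 + 4.7·124 + 6.7·31 = 3450.7; the counterweight supplies 3961.7, so y = 3961.7/11.8 ≈ 335.74.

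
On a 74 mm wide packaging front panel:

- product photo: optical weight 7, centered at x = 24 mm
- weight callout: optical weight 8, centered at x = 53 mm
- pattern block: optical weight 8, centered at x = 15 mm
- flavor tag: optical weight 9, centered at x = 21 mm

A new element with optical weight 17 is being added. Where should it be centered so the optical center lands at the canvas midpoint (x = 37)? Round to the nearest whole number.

x ≈ 54

New total weight: (7 + 8 + 8 + 9) + 17 = 49.
x: target moment 49×37 = 1813; current 7·24 + 8·53 + 8·15 + 9·21 = 901; the new element supplies 912, so x = 912/17 ≈ 53.65.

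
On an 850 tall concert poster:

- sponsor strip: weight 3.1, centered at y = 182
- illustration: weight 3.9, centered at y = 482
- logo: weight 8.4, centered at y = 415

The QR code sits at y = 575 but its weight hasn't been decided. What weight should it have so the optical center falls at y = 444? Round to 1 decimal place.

w ≈ 6.9

Fixed elements: Σw = 3.1 + 3.9 + 8.4 = 15.4, Σw·y = 3.1·182 + 3.9·482 + 8.4·415 = 5930.0.
For the centroid to hit 444: (5930.0 + w·575) / (15.4 + w) = 444.
Solving: w = (444·15.4 − 5930.0) / (575 − 444) = 907.6 / 131 ≈ 6.93.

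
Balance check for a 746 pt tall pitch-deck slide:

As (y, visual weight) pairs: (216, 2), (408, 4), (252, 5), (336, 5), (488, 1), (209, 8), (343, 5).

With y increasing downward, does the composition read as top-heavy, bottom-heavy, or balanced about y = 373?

Weights sum to 2 + 4 + 5 + 5 + 1 + 8 + 5 = 30.
y: (2·216 + 4·408 + 5·252 + 5·336 + 1·488 + 8·209 + 5·343) / 30 = 8879 / 30 ≈ 295.97
Since 296.0 is above (smaller y than) 373, the composition reads top-heavy.

top-heavy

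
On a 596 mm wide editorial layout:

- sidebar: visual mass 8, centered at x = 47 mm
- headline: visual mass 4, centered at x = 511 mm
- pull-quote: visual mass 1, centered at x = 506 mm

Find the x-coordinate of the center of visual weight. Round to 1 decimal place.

Weights sum to 8 + 4 + 1 = 13.
x-moment: 8·47 + 4·511 + 1·506 = 2926; centroid 2926/13 ≈ 225.08.

x ≈ 225.1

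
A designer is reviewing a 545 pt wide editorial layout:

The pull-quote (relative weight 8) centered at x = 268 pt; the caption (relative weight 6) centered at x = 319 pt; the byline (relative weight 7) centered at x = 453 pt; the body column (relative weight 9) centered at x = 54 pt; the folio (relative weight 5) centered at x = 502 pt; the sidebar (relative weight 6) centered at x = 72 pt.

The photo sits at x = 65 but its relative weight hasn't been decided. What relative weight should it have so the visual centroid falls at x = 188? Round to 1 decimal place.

w ≈ 24.0

Known weights sum to 8 + 6 + 7 + 9 + 5 + 6 = 41; their moment is 8·268 + 6·319 + 7·453 + 9·54 + 5·502 + 6·72 = 10657.
Set Σw·x/Σw = 188: (10657 + 65w) = 188·(41 + w).
Solving: w = (188·41 − 10657) / (65 − 188) = -2949 / -123 ≈ 23.98.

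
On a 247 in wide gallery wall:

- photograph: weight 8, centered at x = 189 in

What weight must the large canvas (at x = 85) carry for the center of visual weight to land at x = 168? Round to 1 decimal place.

Known: weight 8 with moment 8·189 = 1512.
For the centroid to hit 168: (1512 + w·85) / (8 + w) = 168.
So w = (168·8 − 1512)/(85 − 168) = -168/-83 ≈ 2.02.

w ≈ 2.0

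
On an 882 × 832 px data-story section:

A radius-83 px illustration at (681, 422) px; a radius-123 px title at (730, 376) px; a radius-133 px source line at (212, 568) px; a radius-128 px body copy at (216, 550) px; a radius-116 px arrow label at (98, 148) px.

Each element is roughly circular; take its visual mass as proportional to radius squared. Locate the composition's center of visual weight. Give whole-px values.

(350, 426)

r² weights: illustration 83² = 6889, title 123² = 15129, source line 133² = 17689, body copy 128² = 16384, arrow label 116² = 13456. Total = 69547.
x-moment: 6889·681 + 15129·730 + 17689·212 + 16384·216 + 13456·98 = 24343279; centroid 24343279/69547 ≈ 350.03.
y-moment: 6889·422 + 15129·376 + 17689·568 + 16384·550 + 13456·148 = 29645702; centroid 29645702/69547 ≈ 426.27.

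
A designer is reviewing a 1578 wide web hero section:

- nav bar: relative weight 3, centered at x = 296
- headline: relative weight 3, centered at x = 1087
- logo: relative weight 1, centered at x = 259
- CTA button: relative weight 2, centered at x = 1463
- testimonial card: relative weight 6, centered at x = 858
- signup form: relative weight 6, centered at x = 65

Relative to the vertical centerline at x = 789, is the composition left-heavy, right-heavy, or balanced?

Weights sum to 3 + 3 + 1 + 2 + 6 + 6 = 21.
x-moment: 3·296 + 3·1087 + 1·259 + 2·1463 + 6·858 + 6·65 = 12872; centroid 12872/21 ≈ 612.95.
613.0 vs midline 789 → left-heavy.

left-heavy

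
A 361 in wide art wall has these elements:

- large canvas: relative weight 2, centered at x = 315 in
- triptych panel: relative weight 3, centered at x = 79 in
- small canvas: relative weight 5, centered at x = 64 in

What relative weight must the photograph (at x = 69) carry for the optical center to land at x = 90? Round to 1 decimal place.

w ≈ 13.7

Fixed elements: Σw = 2 + 3 + 5 = 10, Σw·x = 2·315 + 3·79 + 5·64 = 1187.
Set Σw·x/Σw = 90: (1187 + 69w) = 90·(10 + w).
Rearranging, w·(69 − 90) = 90·10 − 1187 = -287, so w ≈ -287/-21 = 13.67.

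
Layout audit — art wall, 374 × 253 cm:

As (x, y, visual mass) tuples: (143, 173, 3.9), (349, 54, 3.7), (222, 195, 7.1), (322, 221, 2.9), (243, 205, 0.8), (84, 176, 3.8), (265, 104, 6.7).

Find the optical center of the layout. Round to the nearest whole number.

Σw = 3.9 + 3.7 + 7.1 + 2.9 + 0.8 + 3.8 + 6.7 = 28.9.
x: moment 6648.1 / weight 28.9 ≈ 230.04
y: moment 4429.5 / weight 28.9 ≈ 153.27

(230, 153)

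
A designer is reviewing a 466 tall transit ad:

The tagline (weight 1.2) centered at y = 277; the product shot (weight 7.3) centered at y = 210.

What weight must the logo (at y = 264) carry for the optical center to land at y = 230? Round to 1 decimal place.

Existing Σw = 8.5 (1.2 + 7.3); existing moment 1.2·277 + 7.3·210 = 1865.4.
Balance at y = 230 requires (1865.4 + w·264) / (8.5 + w) = 230.
Solving: w = (230·8.5 − 1865.4) / (264 − 230) = 89.6 / 34 ≈ 2.64.

w ≈ 2.6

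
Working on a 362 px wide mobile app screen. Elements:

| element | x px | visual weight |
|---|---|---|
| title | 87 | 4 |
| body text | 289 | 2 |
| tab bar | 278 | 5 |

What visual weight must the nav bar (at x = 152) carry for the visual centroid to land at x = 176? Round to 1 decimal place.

Fixed elements: Σw = 4 + 2 + 5 = 11, Σw·x = 4·87 + 2·289 + 5·278 = 2316.
Balance at x = 176 requires (2316 + w·152) / (11 + w) = 176.
Rearranging, w·(152 − 176) = 176·11 − 2316 = -380, so w ≈ -380/-24 = 15.83.

w ≈ 15.8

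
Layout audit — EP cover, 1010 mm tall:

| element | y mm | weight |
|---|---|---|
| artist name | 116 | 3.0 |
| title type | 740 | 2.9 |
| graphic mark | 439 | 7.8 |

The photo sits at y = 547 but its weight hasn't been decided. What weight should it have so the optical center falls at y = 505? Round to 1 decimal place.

Existing Σw = 13.7 (3.0 + 2.9 + 7.8); existing moment 3.0·116 + 2.9·740 + 7.8·439 = 5918.2.
Balance at y = 505 requires (5918.2 + w·547) / (13.7 + w) = 505.
So w = (505·13.7 − 5918.2)/(547 − 505) = 1000.3/42 ≈ 23.82.

w ≈ 23.8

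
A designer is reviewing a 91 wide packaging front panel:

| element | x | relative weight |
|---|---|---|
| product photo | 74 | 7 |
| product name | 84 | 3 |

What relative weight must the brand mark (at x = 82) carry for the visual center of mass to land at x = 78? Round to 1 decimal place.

Fixed elements: Σw = 7 + 3 = 10, Σw·x = 7·74 + 3·84 = 770.
Balance at x = 78 requires (770 + w·82) / (10 + w) = 78.
So w = (78·10 − 770)/(82 − 78) = 10/4 ≈ 2.50.

w ≈ 2.5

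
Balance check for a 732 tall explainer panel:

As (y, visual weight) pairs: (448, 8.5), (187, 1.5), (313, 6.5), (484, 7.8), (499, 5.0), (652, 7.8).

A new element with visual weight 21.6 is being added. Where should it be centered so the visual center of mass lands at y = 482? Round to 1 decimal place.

After adding the new element, total weight = 8.5 + 1.5 + 6.5 + 7.8 + 5.0 + 7.8 + 21.6 = 58.7.
y: target moment 58.7×482 = 28293.4; current 8.5·448 + 1.5·187 + 6.5·313 + 7.8·484 + 5.0·499 + 7.8·652 = 17478.8; the new element supplies 10814.6, so y = 10814.6/21.6 ≈ 500.68.

y ≈ 500.7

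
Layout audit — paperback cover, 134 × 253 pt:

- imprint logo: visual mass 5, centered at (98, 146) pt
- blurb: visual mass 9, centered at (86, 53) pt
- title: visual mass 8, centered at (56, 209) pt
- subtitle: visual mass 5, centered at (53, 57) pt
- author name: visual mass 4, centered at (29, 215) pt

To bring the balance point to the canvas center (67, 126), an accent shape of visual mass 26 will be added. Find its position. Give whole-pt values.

(66, 121)

With the accent shape, Σw becomes 5 + 9 + 8 + 5 + 4 + 26 = 57.
x: need Σw·x = 57·67 = 3819. Existing = 5·98 + 9·86 + 8·56 + 5·53 + 4·29 = 2093. Remainder 1726 / 26 ≈ 66.38.
y: need Σw·y = 57·126 = 7182. Existing = 5·146 + 9·53 + 8·209 + 5·57 + 4·215 = 4024. Remainder 3158 / 26 ≈ 121.46.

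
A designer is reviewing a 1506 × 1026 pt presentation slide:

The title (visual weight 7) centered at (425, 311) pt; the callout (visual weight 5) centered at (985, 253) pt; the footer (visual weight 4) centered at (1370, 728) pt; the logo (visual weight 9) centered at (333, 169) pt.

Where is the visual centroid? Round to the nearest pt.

Total weight = 7 + 5 + 4 + 9 = 25.
Σw·x = 7·425 + 5·985 + 4·1370 + 9·333 = 16377, so x̄ = 16377/25 ≈ 655.08.
Σw·y = 7·311 + 5·253 + 4·728 + 9·169 = 7875, so ȳ = 7875/25 ≈ 315.00.

(655, 315)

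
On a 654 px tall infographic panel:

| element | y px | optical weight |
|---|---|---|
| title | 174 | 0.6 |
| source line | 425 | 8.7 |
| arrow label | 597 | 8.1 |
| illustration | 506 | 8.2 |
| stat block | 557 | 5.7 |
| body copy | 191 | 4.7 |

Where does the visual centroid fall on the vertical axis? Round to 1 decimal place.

Σw = 0.6 + 8.7 + 8.1 + 8.2 + 5.7 + 4.7 = 36.0.
Σw·y = 16859.4; ȳ = 16859.4/36.0 ≈ 468.32.

y ≈ 468.3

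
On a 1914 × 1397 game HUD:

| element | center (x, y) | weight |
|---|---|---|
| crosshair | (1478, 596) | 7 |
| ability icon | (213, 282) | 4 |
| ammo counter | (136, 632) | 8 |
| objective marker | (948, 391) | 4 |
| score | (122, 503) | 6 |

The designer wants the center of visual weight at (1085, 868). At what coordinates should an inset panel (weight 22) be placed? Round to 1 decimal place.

After adding the inset panel, total weight = 7 + 4 + 8 + 4 + 6 + 22 = 51.
x: need Σw·x = 51·1085 = 55335. Existing = 7·1478 + 4·213 + 8·136 + 4·948 + 6·122 = 16810. Remainder 38525 / 22 ≈ 1751.14.
y: need Σw·y = 51·868 = 44268. Existing = 7·596 + 4·282 + 8·632 + 4·391 + 6·503 = 14938. Remainder 29330 / 22 ≈ 1333.18.

(1751.1, 1333.2)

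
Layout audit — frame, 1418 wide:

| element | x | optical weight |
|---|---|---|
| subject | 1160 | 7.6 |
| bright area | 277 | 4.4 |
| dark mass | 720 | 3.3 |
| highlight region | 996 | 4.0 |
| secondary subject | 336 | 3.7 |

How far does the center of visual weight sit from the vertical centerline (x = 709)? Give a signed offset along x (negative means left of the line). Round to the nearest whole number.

≈ 58

Weights sum to 7.6 + 4.4 + 3.3 + 4.0 + 3.7 = 23.0.
x-moment: 7.6·1160 + 4.4·277 + 3.3·720 + 4.0·996 + 3.7·336 = 17638.0; centroid 17638.0/23.0 ≈ 766.87.
Against x = 709, that's 766.87 − 709 = 57.87.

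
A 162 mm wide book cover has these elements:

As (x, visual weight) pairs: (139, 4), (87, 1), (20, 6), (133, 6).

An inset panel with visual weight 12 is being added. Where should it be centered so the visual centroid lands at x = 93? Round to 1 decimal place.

x ≈ 94.7

With the inset panel, Σw becomes 4 + 1 + 6 + 6 + 12 = 29.
x: target moment 29×93 = 2697; current 4·139 + 1·87 + 6·20 + 6·133 = 1561; the inset panel supplies 1136, so x = 1136/12 ≈ 94.67.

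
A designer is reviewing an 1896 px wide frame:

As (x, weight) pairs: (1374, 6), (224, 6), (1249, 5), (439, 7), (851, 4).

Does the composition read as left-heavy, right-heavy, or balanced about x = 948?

Total weight = 6 + 6 + 5 + 7 + 4 = 28.
x: (6·1374 + 6·224 + 5·1249 + 7·439 + 4·851) / 28 = 22310 / 28 ≈ 796.79
796.8 vs midline 948 → left-heavy.

left-heavy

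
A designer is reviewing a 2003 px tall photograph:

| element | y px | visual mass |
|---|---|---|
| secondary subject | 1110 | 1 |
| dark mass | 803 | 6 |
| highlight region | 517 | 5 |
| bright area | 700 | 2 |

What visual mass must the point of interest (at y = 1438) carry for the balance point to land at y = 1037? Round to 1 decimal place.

Known weights sum to 1 + 6 + 5 + 2 = 14; their moment is 1·1110 + 6·803 + 5·517 + 2·700 = 9913.
Set Σw·y/Σw = 1037: (9913 + 1438w) = 1037·(14 + w).
Rearranging, w·(1438 − 1037) = 1037·14 − 9913 = 4605, so w ≈ 4605/401 = 11.48.

w ≈ 11.5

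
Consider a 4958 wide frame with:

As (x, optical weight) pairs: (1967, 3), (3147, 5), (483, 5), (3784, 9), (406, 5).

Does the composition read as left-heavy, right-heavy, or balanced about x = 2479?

Σw = 3 + 5 + 5 + 9 + 5 = 27.
x-moment: 3·1967 + 5·3147 + 5·483 + 9·3784 + 5·406 = 60137; centroid 60137/27 ≈ 2227.30.
2227.3 lies left of the midline 2479, so the layout is left-heavy.

left-heavy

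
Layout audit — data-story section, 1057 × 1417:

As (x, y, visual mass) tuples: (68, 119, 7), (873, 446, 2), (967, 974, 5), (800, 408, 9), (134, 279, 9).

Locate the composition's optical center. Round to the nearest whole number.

(483, 399)

Σw = 7 + 2 + 5 + 9 + 9 = 32.
Σw·x = 7·68 + 2·873 + 5·967 + 9·800 + 9·134 = 15463, so x̄ = 15463/32 ≈ 483.22.
Σw·y = 7·119 + 2·446 + 5·974 + 9·408 + 9·279 = 12778, so ȳ = 12778/32 ≈ 399.31.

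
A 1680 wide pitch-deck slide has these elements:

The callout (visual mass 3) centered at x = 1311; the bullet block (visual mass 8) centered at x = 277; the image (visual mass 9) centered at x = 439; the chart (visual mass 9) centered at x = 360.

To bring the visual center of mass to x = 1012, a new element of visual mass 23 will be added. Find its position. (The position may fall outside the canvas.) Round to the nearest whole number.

After adding the new element, total weight = 3 + 8 + 9 + 9 + 23 = 52.
Along x: (13340 + 23·x) / 52 = 1012 (existing moment 3·1311 + 8·277 + 9·439 + 9·360 = 13340) ⇒ x = (52624 − 13340) / 23 ≈ 1708.00.

x ≈ 1708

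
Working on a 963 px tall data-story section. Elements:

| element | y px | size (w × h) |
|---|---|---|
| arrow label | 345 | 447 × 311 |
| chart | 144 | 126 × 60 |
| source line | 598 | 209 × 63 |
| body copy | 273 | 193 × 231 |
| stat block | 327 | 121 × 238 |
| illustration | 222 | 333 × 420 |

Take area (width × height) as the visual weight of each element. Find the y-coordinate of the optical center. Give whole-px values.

y ≈ 294

Taking area as weight: arrow label 447·311 = 139017, chart 126·60 = 7560, source line 209·63 = 13167, body copy 193·231 = 44583, stat block 121·238 = 28798, illustration 333·420 = 139860. Sum 372985.
y: moment 109560396 / weight 372985 ≈ 293.74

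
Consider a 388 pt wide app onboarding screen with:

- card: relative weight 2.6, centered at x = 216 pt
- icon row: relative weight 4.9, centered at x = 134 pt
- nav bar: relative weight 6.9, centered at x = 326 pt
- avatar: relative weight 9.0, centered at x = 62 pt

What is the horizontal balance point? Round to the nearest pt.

Weights sum to 2.6 + 4.9 + 6.9 + 9.0 = 23.4.
Σw·x = 2.6·216 + 4.9·134 + 6.9·326 + 9.0·62 = 4025.6, so x̄ = 4025.6/23.4 ≈ 172.03.

x ≈ 172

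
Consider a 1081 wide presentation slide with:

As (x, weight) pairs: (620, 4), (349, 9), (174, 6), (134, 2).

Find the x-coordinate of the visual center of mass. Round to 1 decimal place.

x ≈ 330.1

Weights sum to 4 + 9 + 6 + 2 = 21.
x-moment: 4·620 + 9·349 + 6·174 + 2·134 = 6933; centroid 6933/21 ≈ 330.14.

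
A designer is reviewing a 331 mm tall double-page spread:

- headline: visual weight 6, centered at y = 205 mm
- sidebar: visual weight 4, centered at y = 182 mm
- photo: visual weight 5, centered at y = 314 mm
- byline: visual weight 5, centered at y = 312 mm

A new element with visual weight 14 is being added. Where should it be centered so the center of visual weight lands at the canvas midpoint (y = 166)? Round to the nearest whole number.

New total weight: (6 + 4 + 5 + 5) + 14 = 34.
y: target moment 34×166 = 5644; current 6·205 + 4·182 + 5·314 + 5·312 = 5088; the new element supplies 556, so y = 556/14 ≈ 39.71.

y ≈ 40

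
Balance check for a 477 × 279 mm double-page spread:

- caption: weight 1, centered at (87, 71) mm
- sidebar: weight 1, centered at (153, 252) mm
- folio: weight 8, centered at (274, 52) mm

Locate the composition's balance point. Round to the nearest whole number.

(243, 74)

Σw = 1 + 1 + 8 = 10.
x: (1·87 + 1·153 + 8·274) / 10 = 2432 / 10 ≈ 243.20
y: (1·71 + 1·252 + 8·52) / 10 = 739 / 10 ≈ 73.90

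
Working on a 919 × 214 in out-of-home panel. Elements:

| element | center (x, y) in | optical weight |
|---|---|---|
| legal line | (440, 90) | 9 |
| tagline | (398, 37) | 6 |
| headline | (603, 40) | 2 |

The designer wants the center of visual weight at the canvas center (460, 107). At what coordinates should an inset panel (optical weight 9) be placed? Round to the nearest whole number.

(490, 186)

New total weight: (9 + 6 + 2) + 9 = 26.
Along x: (7554 + 9·x) / 26 = 460 (existing moment 9·440 + 6·398 + 2·603 = 7554) ⇒ x = (11960 − 7554) / 9 ≈ 489.56.
Along y: (1112 + 9·y) / 26 = 107 (existing moment 9·90 + 6·37 + 2·40 = 1112) ⇒ y = (2782 − 1112) / 9 ≈ 185.56.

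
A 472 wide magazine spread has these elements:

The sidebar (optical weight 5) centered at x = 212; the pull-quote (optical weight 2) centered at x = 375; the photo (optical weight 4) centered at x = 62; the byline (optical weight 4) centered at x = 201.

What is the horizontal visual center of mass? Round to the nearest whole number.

Total weight = 5 + 2 + 4 + 4 = 15.
x-moment: 5·212 + 2·375 + 4·62 + 4·201 = 2862; centroid 2862/15 ≈ 190.80.

x ≈ 191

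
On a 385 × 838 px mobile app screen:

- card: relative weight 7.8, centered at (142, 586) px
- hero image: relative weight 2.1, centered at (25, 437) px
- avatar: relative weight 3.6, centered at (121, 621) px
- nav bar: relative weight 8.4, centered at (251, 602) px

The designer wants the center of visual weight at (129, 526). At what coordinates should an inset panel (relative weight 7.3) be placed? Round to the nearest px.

After adding the inset panel, total weight = 7.8 + 2.1 + 3.6 + 8.4 + 7.3 = 29.2.
Along x: (3704.1 + 7.3·x) / 29.2 = 129 (existing moment 7.8·142 + 2.1·25 + 3.6·121 + 8.4·251 = 3704.1) ⇒ x = (3766.8 − 3704.1) / 7.3 ≈ 8.59.
Along y: (12780.9 + 7.3·y) / 29.2 = 526 (existing moment 7.8·586 + 2.1·437 + 3.6·621 + 8.4·602 = 12780.9) ⇒ y = (15359.2 − 12780.9) / 7.3 ≈ 353.19.

(9, 353)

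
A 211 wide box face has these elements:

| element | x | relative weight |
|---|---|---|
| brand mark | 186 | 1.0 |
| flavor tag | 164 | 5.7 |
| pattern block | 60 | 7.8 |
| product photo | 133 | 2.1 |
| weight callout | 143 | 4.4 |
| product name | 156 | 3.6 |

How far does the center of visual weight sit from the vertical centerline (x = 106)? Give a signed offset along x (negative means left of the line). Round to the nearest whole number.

Total weight = 1.0 + 5.7 + 7.8 + 2.1 + 4.4 + 3.6 = 24.6.
Σw·x = 1.0·186 + 5.7·164 + 7.8·60 + 2.1·133 + 4.4·143 + 3.6·156 = 3058.9, so x̄ = 3058.9/24.6 ≈ 124.35.
Against x = 106, that's 124.35 − 106 = 18.35.

≈ 18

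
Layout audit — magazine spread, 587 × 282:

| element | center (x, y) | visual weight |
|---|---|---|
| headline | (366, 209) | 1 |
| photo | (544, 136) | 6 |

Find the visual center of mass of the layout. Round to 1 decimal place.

Weights sum to 1 + 6 = 7.
x-moment: 1·366 + 6·544 = 3630; centroid 3630/7 ≈ 518.57.
y-moment: 1·209 + 6·136 = 1025; centroid 1025/7 ≈ 146.43.

(518.6, 146.4)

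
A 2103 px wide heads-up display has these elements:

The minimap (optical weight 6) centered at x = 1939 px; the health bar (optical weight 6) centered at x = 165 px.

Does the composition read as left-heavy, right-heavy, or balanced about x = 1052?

balanced

Σw = 6 + 6 = 12.
x-moment: 6·1939 + 6·165 = 12624; centroid 12624/12 ≈ 1052.00.
The centroid 1052.00 matches the midline at 1052, so the layout is balanced.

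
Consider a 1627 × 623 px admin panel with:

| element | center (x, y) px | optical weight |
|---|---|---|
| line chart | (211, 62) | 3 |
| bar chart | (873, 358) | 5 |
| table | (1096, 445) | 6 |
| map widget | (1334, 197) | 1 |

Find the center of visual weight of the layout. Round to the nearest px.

(861, 323)

Weights sum to 3 + 5 + 6 + 1 = 15.
Σw·x = 3·211 + 5·873 + 6·1096 + 1·1334 = 12908, so x̄ = 12908/15 ≈ 860.53.
Σw·y = 3·62 + 5·358 + 6·445 + 1·197 = 4843, so ȳ = 4843/15 ≈ 322.87.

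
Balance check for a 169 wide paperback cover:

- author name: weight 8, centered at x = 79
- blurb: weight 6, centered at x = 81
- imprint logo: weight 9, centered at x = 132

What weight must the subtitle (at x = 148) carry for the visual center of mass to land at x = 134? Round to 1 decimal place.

Fixed elements: Σw = 8 + 6 + 9 = 23, Σw·x = 8·79 + 6·81 + 9·132 = 2306.
Set Σw·x/Σw = 134: (2306 + 148w) = 134·(23 + w).
So w = (134·23 − 2306)/(148 − 134) = 776/14 ≈ 55.43.

w ≈ 55.4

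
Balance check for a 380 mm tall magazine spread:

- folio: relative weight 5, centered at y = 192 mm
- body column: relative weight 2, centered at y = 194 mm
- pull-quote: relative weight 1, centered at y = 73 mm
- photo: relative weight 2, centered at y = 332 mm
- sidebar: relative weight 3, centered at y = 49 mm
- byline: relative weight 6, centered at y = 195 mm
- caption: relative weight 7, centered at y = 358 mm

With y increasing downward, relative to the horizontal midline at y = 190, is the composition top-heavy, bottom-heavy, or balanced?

bottom-heavy

Σw = 5 + 2 + 1 + 2 + 3 + 6 + 7 = 26.
y: (5·192 + 2·194 + 1·73 + 2·332 + 3·49 + 6·195 + 7·358) / 26 = 5908 / 26 ≈ 227.23
227.2 vs midline 190 → bottom-heavy.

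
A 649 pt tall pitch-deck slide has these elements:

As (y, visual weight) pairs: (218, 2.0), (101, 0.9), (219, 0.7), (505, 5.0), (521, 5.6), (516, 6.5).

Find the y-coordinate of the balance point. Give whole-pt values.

y ≈ 458

Weights sum to 2.0 + 0.9 + 0.7 + 5.0 + 5.6 + 6.5 = 20.7.
Σw·y = 2.0·218 + 0.9·101 + 0.7·219 + 5.0·505 + 5.6·521 + 6.5·516 = 9476.8, so ȳ = 9476.8/20.7 ≈ 457.82.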